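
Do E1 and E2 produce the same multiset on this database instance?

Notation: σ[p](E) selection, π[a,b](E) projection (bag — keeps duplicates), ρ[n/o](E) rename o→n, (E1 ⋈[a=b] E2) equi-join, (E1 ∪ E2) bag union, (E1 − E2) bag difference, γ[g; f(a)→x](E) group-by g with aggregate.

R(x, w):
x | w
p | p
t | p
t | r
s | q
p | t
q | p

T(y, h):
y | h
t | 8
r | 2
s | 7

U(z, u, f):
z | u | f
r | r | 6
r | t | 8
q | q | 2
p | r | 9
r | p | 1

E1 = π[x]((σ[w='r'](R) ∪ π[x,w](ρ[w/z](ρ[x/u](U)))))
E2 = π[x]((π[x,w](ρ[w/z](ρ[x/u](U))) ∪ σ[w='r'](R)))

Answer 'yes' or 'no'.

E1 stepwise |·|:
  R → 6
  σ[w='r'](R) → 1
  U → 5
  ρ[x/u](U) → 5
  ρ[w/z](ρ[x/u](U)) → 5
  π[x,w](ρ[w/z](ρ[x/u](U))) → 5
  (σ[w='r'](R) ∪ π[x,w](ρ[w/z](ρ[x/u](U)))) → 6
  π[x]((σ[w='r'](R) ∪ π[x,w](ρ[w/z](ρ[x/u](U))))) → 6
E2 stepwise |·|:
  U → 5
  ρ[x/u](U) → 5
  ρ[w/z](ρ[x/u](U)) → 5
  π[x,w](ρ[w/z](ρ[x/u](U))) → 5
  R → 6
  σ[w='r'](R) → 1
  (π[x,w](ρ[w/z](ρ[x/u](U))) ∪ σ[w='r'](R)) → 6
  π[x]((π[x,w](ρ[w/z](ρ[x/u](U))) ∪ σ[w='r'](R))) → 6

E1 and E2 produce the same multiset:
x
p
q
r
r
t
t

yes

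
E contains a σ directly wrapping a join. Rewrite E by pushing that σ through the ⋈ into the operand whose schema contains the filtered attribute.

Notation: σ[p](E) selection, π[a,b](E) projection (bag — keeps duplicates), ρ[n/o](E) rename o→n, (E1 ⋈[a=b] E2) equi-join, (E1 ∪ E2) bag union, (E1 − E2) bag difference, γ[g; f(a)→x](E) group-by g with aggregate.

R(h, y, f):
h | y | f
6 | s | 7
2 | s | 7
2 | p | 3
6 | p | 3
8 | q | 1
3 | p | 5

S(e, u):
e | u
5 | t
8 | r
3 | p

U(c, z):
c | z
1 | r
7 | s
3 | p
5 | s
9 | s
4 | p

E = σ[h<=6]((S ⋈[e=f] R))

σ filters on h, owned by the right side.
E' = (S ⋈[e=f] σ[h<=6](R))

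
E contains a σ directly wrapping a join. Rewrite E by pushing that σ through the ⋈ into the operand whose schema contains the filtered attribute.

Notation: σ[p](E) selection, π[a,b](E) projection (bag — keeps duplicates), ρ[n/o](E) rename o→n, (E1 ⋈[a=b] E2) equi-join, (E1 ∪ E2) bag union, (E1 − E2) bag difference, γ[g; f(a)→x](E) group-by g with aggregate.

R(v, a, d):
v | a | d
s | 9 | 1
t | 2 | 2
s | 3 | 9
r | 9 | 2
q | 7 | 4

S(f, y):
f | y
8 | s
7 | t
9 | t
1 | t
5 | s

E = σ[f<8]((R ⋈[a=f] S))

σ filters on f, owned by the right side.
E' = (R ⋈[a=f] σ[f<8](S))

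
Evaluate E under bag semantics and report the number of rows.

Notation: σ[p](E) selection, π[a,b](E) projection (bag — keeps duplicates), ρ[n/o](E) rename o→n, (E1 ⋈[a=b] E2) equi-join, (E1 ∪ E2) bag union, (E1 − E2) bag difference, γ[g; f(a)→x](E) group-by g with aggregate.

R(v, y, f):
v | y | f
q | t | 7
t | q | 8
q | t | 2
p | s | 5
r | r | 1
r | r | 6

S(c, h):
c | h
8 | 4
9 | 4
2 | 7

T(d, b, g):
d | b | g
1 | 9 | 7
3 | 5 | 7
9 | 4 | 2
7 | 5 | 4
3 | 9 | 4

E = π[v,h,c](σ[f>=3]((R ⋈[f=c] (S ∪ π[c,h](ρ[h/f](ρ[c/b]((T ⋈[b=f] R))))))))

Per-node cardinality:
  R → 6
  S → 3
  T → 5
  R → 6
  (T ⋈[b=f] R) → 2
  ρ[c/b]((T ⋈[b=f] R)) → 2
  ρ[h/f](ρ[c/b]((T ⋈[b=f] R))) → 2
  π[c,h](ρ[h/f](ρ[c/b]((T ⋈[b=f] R)))) → 2
  (S ∪ π[c,h](ρ[h/f](ρ[c/b]((T ⋈[b=f] R))))) → 5
  (R ⋈[f=c] (S ∪ π[c,h](ρ[h/f](ρ[c/b]((T ⋈[b=f] R)))))) → 4
  σ[f>=3]((R ⋈[f=c] (S ∪ π[c,h](ρ[h/f](ρ[c/b]((T ⋈[b=f] R))))))) → 3
  π[v,h,c](σ[f>=3]((R ⋈[f=c] (S ∪ π[c,h](ρ[h/f](ρ[c/b]((T ⋈[b=f] R)))))))) → 3

|E| = 3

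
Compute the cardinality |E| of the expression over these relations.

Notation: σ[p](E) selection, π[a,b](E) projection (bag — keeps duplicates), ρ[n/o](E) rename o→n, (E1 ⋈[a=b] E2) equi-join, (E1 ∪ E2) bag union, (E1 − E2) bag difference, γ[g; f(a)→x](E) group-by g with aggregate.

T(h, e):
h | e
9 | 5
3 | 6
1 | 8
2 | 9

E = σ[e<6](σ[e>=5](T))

Per-node cardinality:
  T → 4
  σ[e>=5](T) → 4
  σ[e<6](σ[e>=5](T)) → 1

|E| = 1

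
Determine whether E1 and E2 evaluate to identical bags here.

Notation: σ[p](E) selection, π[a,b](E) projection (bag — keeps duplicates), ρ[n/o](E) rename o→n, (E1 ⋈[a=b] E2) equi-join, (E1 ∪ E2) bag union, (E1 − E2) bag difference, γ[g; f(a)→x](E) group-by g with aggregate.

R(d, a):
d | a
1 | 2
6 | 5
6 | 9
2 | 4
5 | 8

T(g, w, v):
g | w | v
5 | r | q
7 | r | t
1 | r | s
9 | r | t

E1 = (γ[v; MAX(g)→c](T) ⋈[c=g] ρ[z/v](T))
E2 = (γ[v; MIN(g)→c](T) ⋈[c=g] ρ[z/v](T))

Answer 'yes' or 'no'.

E1 stepwise |·|:
  T → 4
  γ[v; MAX(g)→c](T) → 3
  T → 4
  ρ[z/v](T) → 4
  (γ[v; MAX(g)→c](T) ⋈[c=g] ρ[z/v](T)) → 3
E2 stepwise |·|:
  T → 4
  γ[v; MIN(g)→c](T) → 3
  T → 4
  ρ[z/v](T) → 4
  (γ[v; MIN(g)→c](T) ⋈[c=g] ρ[z/v](T)) → 3

E1 result:
v | c | g | w | z
q | 5 | 5 | r | q
s | 1 | 1 | r | s
t | 9 | 9 | r | t
E2 result:
v | c | g | w | z
q | 5 | 5 | r | q
s | 1 | 1 | r | s
t | 7 | 7 | r | t
Witness: ('t', 7, 7, 'r', 't') appears 0× in E1 but 1× in E2.

no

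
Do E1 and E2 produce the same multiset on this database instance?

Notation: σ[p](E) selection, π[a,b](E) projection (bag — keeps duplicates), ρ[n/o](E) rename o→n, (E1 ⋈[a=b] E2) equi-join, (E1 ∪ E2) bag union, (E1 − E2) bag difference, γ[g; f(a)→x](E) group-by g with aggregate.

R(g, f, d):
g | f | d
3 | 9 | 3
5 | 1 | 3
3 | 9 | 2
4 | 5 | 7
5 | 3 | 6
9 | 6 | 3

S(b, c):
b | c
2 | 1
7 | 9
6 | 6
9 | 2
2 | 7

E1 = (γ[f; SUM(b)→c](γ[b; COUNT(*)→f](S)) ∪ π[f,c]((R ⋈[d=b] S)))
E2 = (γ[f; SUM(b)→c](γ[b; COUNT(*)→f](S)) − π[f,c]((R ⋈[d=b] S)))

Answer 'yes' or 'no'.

E1 stepwise |·|:
  S → 5
  γ[b; COUNT(*)→f](S) → 4
  γ[f; SUM(b)→c](γ[b; COUNT(*)→f](S)) → 2
  R → 6
  S → 5
  (R ⋈[d=b] S) → 4
  π[f,c]((R ⋈[d=b] S)) → 4
  (γ[f; SUM(b)→c](γ[b; COUNT(*)→f](S)) ∪ π[f,c]((R ⋈[d=b] S))) → 6
E2 stepwise |·|:
  S → 5
  γ[b; COUNT(*)→f](S) → 4
  γ[f; SUM(b)→c](γ[b; COUNT(*)→f](S)) → 2
  R → 6
  S → 5
  (R ⋈[d=b] S) → 4
  π[f,c]((R ⋈[d=b] S)) → 4
  (γ[f; SUM(b)→c](γ[b; COUNT(*)→f](S)) − π[f,c]((R ⋈[d=b] S))) → 2

E1 result:
f | c
1 | 22
2 | 2
3 | 6
5 | 9
9 | 1
9 | 7
E2 result:
f | c
1 | 22
2 | 2
Witness: (3, 6) appears 1× in E1 but 0× in E2.

no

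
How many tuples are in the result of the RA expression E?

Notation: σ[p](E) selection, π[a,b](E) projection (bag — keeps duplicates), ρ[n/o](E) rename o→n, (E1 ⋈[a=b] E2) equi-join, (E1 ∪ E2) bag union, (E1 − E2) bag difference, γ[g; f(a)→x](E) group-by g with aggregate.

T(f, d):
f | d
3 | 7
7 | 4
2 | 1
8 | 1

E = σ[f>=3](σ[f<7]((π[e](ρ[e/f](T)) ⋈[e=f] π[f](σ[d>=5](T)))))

Row counts bottom-up:
  T → 4
  ρ[e/f](T) → 4
  π[e](ρ[e/f](T)) → 4
  T → 4
  σ[d>=5](T) → 1
  π[f](σ[d>=5](T)) → 1
  (π[e](ρ[e/f](T)) ⋈[e=f] π[f](σ[d>=5](T))) → 1
  σ[f<7]((π[e](ρ[e/f](T)) ⋈[e=f] π[f](σ[d>=5](T)))) → 1
  σ[f>=3](σ[f<7]((π[e](ρ[e/f](T)) ⋈[e=f] π[f](σ[d>=5](T))))) → 1

|E| = 1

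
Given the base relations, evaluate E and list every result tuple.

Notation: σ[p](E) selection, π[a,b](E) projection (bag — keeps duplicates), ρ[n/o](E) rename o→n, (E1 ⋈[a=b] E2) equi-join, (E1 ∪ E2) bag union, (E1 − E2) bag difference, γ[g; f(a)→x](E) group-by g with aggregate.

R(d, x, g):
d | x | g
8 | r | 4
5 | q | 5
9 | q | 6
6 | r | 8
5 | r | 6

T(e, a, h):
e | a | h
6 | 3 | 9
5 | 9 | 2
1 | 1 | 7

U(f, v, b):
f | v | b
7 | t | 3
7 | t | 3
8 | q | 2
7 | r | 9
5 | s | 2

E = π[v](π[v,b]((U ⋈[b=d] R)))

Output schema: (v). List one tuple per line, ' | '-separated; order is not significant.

Per-node cardinality:
  U → 5
  R → 5
  (U ⋈[b=d] R) → 1
  π[v,b]((U ⋈[b=d] R)) → 1
  π[v](π[v,b]((U ⋈[b=d] R))) → 1

== RESULT ==
v
r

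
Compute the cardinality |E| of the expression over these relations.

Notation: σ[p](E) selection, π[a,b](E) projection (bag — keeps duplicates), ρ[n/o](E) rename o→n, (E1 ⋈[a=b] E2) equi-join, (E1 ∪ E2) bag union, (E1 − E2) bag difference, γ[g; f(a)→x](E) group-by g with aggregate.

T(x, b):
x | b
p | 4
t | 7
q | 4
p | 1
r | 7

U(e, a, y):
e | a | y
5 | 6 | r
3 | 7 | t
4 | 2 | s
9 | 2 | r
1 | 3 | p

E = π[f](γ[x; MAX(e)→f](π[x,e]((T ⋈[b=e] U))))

Per-node cardinality:
  T → 5
  U → 5
  (T ⋈[b=e] U) → 3
  π[x,e]((T ⋈[b=e] U)) → 3
  γ[x; MAX(e)→f](π[x,e]((T ⋈[b=e] U))) → 2
  π[f](γ[x; MAX(e)→f](π[x,e]((T ⋈[b=e] U)))) → 2

|E| = 2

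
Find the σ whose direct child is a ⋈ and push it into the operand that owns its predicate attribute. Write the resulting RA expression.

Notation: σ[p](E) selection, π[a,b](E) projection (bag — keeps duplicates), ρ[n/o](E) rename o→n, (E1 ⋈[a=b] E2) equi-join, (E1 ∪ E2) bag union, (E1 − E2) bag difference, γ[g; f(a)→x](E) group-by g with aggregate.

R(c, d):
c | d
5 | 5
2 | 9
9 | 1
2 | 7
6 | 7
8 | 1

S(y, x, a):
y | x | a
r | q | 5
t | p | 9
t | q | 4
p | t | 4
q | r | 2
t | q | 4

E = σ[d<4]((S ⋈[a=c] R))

σ filters on d, owned by the right side.
E' = (S ⋈[a=c] σ[d<4](R))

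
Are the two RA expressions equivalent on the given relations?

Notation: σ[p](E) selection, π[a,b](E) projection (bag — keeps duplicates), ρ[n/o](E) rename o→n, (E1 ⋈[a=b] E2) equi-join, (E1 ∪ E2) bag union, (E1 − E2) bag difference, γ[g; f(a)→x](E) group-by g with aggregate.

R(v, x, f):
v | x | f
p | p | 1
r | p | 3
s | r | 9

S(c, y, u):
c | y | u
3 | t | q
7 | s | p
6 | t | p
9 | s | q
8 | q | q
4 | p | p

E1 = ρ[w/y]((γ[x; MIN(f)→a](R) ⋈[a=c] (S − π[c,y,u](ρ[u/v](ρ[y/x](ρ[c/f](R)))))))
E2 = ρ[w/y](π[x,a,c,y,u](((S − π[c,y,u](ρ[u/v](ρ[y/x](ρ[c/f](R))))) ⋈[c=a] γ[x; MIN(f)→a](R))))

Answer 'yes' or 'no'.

E1 stepwise |·|:
  R → 3
  γ[x; MIN(f)→a](R) → 2
  S → 6
  R → 3
  ρ[c/f](R) → 3
  ρ[y/x](ρ[c/f](R)) → 3
  ρ[u/v](ρ[y/x](ρ[c/f](R))) → 3
  π[c,y,u](ρ[u/v](ρ[y/x](ρ[c/f](R)))) → 3
  (S − π[c,y,u](ρ[u/v](ρ[y/x](ρ[c/f](R))))) → 6
  (γ[x; MIN(f)→a](R) ⋈[a=c] (S − π[c,y,u](ρ[u/v](ρ[y/x](ρ[c/f](R)))))) → 1
  ρ[w/y]((γ[x; MIN(f)→a](R) ⋈[a=c] (S − π[c,y,u](ρ[u/v](ρ[y/x](ρ[c/f](R))))))) → 1
E2 stepwise |·|:
  S → 6
  R → 3
  ρ[c/f](R) → 3
  ρ[y/x](ρ[c/f](R)) → 3
  ρ[u/v](ρ[y/x](ρ[c/f](R))) → 3
  π[c,y,u](ρ[u/v](ρ[y/x](ρ[c/f](R)))) → 3
  (S − π[c,y,u](ρ[u/v](ρ[y/x](ρ[c/f](R))))) → 6
  R → 3
  γ[x; MIN(f)→a](R) → 2
  ((S − π[c,y,u](ρ[u/v](ρ[y/x](ρ[c/f](R))))) ⋈[c=a] γ[x; MIN(f)→a](R)) → 1
  π[x,a,c,y,u](((S − π[c,y,u](ρ[u/v](ρ[y/x](ρ[c/f](R))))) ⋈[c=a] γ[x; MIN(f)→a](R))) → 1
  ρ[w/y](π[x,a,c,y,u](((S − π[c,y,u](ρ[u/v](ρ[y/x](ρ[c/f](R))))) ⋈[c=a] γ[x; MIN(f)→a](R)))) → 1

E1 and E2 produce the same multiset:
x | a | c | w | u
r | 9 | 9 | s | q

yes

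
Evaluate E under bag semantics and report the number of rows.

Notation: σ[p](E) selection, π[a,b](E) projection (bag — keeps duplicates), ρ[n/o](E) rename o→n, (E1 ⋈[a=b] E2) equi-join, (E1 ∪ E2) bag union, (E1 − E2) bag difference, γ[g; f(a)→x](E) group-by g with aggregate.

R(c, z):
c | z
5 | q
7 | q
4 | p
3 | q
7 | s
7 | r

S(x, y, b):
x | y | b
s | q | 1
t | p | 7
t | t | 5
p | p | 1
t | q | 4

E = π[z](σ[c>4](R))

Subexpression sizes:
  R → 6
  σ[c>4](R) → 4
  π[z](σ[c>4](R)) → 4

|E| = 4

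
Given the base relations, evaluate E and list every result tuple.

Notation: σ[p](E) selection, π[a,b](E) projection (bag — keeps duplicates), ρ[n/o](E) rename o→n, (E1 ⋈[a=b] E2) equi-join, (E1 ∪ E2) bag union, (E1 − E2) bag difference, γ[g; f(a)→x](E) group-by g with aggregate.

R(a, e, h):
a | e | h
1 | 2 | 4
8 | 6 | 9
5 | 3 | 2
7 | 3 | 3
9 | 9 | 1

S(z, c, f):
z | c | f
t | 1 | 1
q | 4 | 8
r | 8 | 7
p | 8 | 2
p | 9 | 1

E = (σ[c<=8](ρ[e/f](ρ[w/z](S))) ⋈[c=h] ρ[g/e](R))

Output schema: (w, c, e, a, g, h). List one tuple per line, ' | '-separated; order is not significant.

Stepwise |·|:
  S → 5
  ρ[w/z](S) → 5
  ρ[e/f](ρ[w/z](S)) → 5
  σ[c<=8](ρ[e/f](ρ[w/z](S))) → 4
  R → 5
  ρ[g/e](R) → 5
  (σ[c<=8](ρ[e/f](ρ[w/z](S))) ⋈[c=h] ρ[g/e](R)) → 2

== RESULT ==
w | c | e | a | g | h
q | 4 | 8 | 1 | 2 | 4
t | 1 | 1 | 9 | 9 | 1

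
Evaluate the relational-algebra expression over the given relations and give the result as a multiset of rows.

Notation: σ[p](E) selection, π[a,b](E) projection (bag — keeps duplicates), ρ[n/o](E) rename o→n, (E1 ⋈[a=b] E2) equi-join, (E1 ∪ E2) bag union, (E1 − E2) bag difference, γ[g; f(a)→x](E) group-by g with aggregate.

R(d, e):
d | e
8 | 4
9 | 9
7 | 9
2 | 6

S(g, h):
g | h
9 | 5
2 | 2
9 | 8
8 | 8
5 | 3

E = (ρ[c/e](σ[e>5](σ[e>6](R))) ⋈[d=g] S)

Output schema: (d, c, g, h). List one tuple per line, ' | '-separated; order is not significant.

Subexpression sizes:
  R → 4
  σ[e>6](R) → 2
  σ[e>5](σ[e>6](R)) → 2
  ρ[c/e](σ[e>5](σ[e>6](R))) → 2
  S → 5
  (ρ[c/e](σ[e>5](σ[e>6](R))) ⋈[d=g] S) → 2

== RESULT ==
d | c | g | h
9 | 9 | 9 | 5
9 | 9 | 9 | 8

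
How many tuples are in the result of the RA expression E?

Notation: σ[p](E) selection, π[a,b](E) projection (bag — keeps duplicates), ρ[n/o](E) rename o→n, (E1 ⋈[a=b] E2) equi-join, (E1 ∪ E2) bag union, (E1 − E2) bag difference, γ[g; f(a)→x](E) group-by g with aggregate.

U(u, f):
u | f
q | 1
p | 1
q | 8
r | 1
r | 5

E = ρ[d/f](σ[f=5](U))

Stepwise |·|:
  U → 5
  σ[f=5](U) → 1
  ρ[d/f](σ[f=5](U)) → 1

|E| = 1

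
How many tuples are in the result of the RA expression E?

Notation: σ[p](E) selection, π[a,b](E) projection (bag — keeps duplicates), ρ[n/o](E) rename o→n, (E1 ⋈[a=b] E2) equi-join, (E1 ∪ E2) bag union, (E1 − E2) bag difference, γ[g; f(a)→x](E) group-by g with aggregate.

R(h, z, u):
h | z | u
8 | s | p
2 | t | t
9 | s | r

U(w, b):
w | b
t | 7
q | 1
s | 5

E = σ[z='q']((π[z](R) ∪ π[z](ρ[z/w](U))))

Per-node cardinality:
  R → 3
  π[z](R) → 3
  U → 3
  ρ[z/w](U) → 3
  π[z](ρ[z/w](U)) → 3
  (π[z](R) ∪ π[z](ρ[z/w](U))) → 6
  σ[z='q']((π[z](R) ∪ π[z](ρ[z/w](U)))) → 1

|E| = 1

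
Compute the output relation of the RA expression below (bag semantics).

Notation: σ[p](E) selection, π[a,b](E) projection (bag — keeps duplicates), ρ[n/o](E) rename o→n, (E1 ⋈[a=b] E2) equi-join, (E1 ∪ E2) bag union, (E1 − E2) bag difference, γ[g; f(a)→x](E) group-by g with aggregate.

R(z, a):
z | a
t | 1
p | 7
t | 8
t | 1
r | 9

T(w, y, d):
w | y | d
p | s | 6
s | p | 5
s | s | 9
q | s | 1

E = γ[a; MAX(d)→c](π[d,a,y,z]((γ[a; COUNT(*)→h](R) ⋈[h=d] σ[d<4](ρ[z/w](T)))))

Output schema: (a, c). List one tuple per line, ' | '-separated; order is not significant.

Stepwise |·|:
  R → 5
  γ[a; COUNT(*)→h](R) → 4
  T → 4
  ρ[z/w](T) → 4
  σ[d<4](ρ[z/w](T)) → 1
  (γ[a; COUNT(*)→h](R) ⋈[h=d] σ[d<4](ρ[z/w](T))) → 3
  π[d,a,y,z]((γ[a; COUNT(*)→h](R) ⋈[h=d] σ[d<4](ρ[z/w](T)))) → 3
  γ[a; MAX(d)→c](π[d,a,y,z]((γ[a; COUNT(*)→h](R) ⋈[h=d] σ[d<4](ρ[z/w](T))))) → 3

== RESULT ==
a | c
7 | 1
8 | 1
9 | 1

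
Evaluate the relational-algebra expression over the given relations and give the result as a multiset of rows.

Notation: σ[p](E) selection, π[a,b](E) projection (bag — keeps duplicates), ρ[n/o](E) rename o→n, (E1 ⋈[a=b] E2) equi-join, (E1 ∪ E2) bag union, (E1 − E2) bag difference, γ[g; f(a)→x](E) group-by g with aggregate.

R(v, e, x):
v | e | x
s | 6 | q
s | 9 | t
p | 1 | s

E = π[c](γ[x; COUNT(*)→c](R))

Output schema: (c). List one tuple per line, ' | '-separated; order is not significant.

Stepwise |·|:
  R → 3
  γ[x; COUNT(*)→c](R) → 3
  π[c](γ[x; COUNT(*)→c](R)) → 3

== RESULT ==
c
1
1
1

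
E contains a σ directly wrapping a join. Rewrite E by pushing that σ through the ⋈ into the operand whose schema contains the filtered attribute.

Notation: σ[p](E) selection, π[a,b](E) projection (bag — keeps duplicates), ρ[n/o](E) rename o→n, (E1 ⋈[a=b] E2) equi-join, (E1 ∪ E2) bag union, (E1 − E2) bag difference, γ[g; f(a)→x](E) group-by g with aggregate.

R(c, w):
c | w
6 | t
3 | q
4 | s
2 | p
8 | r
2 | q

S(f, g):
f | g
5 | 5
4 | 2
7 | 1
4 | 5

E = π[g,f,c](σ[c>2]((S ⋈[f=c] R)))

σ filters on c, owned by the right side.
E' = π[g,f,c]((S ⋈[f=c] σ[c>2](R)))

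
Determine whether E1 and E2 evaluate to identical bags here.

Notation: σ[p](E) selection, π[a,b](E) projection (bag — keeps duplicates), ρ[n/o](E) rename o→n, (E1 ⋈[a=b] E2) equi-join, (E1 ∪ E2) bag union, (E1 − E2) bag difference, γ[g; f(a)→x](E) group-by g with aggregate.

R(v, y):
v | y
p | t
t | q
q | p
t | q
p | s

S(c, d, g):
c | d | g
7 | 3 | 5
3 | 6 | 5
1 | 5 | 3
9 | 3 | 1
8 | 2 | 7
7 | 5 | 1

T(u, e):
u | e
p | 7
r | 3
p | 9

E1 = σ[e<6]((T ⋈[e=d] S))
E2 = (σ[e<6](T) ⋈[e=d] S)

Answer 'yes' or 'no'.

E1 per-node cardinality:
  T → 3
  S → 6
  (T ⋈[e=d] S) → 2
  σ[e<6]((T ⋈[e=d] S)) → 2
E2 per-node cardinality:
  T → 3
  σ[e<6](T) → 1
  S → 6
  (σ[e<6](T) ⋈[e=d] S) → 2

E1 and E2 produce the same multiset:
u | e | c | d | g
r | 3 | 7 | 3 | 5
r | 3 | 9 | 3 | 1

yes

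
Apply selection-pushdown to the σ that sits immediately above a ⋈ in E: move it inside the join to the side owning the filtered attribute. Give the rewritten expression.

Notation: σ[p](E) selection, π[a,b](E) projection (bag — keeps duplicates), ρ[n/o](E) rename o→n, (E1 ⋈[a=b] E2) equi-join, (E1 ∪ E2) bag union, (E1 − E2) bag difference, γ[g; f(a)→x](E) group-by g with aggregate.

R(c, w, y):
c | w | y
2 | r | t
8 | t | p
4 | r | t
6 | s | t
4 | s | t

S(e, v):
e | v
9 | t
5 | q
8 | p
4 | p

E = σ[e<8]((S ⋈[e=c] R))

σ filters on e, owned by the left side.
E' = (σ[e<8](S) ⋈[e=c] R)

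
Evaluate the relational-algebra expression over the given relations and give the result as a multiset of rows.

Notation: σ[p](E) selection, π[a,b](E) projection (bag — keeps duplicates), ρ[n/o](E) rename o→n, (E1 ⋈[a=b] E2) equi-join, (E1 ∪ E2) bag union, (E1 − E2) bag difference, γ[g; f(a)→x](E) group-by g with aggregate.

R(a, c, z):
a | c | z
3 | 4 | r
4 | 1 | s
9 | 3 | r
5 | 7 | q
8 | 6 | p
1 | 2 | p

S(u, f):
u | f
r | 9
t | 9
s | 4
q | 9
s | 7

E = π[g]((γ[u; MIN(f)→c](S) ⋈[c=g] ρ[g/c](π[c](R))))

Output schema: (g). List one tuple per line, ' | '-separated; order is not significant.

Subexpression sizes:
  S → 5
  γ[u; MIN(f)→c](S) → 4
  R → 6
  π[c](R) → 6
  ρ[g/c](π[c](R)) → 6
  (γ[u; MIN(f)→c](S) ⋈[c=g] ρ[g/c](π[c](R))) → 1
  π[g]((γ[u; MIN(f)→c](S) ⋈[c=g] ρ[g/c](π[c](R)))) → 1

== RESULT ==
g
4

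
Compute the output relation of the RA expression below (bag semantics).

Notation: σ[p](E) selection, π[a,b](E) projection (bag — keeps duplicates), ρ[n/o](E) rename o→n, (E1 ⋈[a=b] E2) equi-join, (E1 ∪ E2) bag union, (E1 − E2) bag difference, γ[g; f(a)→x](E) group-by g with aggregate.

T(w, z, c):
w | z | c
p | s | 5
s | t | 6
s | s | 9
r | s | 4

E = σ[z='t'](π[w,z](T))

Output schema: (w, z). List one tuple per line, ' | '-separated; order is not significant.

Per-node cardinality:
  T → 4
  π[w,z](T) → 4
  σ[z='t'](π[w,z](T)) → 1

== RESULT ==
w | z
s | t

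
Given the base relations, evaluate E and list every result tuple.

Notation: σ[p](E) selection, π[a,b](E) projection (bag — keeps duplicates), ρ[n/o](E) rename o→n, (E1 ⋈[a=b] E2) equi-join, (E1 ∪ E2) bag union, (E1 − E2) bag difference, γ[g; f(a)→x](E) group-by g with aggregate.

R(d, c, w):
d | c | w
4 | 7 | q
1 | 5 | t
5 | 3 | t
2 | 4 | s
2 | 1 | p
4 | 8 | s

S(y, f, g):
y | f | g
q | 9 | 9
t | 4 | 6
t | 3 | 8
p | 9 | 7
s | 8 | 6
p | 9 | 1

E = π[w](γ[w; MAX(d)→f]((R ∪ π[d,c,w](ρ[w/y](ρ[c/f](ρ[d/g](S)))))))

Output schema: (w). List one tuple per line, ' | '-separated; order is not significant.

Subexpression sizes:
  R → 6
  S → 6
  ρ[d/g](S) → 6
  ρ[c/f](ρ[d/g](S)) → 6
  ρ[w/y](ρ[c/f](ρ[d/g](S))) → 6
  π[d,c,w](ρ[w/y](ρ[c/f](ρ[d/g](S)))) → 6
  (R ∪ π[d,c,w](ρ[w/y](ρ[c/f](ρ[d/g](S))))) → 12
  γ[w; MAX(d)→f]((R ∪ π[d,c,w](ρ[w/y](ρ[c/f](ρ[d/g](S)))))) → 4
  π[w](γ[w; MAX(d)→f]((R ∪ π[d,c,w](ρ[w/y](ρ[c/f](ρ[d/g](S))))))) → 4

== RESULT ==
w
p
q
s
t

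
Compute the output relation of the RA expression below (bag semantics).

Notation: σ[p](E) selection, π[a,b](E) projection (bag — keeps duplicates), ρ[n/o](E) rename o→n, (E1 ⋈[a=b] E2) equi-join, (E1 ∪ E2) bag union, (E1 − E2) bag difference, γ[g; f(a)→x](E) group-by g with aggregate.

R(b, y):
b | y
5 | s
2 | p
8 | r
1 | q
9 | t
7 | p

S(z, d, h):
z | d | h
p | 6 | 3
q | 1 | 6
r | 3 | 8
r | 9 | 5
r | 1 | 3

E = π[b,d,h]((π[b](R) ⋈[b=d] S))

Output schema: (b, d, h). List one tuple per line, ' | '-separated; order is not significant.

Row counts bottom-up:
  R → 6
  π[b](R) → 6
  S → 5
  (π[b](R) ⋈[b=d] S) → 3
  π[b,d,h]((π[b](R) ⋈[b=d] S)) → 3

== RESULT ==
b | d | h
1 | 1 | 3
1 | 1 | 6
9 | 9 | 5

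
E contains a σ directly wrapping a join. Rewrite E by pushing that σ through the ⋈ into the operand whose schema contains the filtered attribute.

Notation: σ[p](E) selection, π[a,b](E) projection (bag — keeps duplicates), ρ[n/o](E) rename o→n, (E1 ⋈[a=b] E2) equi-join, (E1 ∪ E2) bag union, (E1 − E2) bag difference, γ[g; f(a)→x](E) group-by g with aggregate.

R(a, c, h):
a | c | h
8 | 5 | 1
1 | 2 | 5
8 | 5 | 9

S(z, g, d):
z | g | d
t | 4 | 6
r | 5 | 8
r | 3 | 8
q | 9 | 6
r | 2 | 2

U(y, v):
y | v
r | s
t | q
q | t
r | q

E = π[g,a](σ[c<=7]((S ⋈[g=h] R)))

σ filters on c, owned by the right side.
E' = π[g,a]((S ⋈[g=h] σ[c<=7](R)))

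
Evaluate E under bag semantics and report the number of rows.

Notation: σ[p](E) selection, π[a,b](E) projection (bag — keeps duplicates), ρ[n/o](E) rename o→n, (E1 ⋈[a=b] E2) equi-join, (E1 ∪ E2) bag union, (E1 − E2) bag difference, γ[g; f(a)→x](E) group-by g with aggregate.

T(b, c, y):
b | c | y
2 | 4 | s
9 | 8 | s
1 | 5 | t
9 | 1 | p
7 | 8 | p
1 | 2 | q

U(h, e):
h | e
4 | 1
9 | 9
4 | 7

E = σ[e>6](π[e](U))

Row counts bottom-up:
  U → 3
  π[e](U) → 3
  σ[e>6](π[e](U)) → 2

|E| = 2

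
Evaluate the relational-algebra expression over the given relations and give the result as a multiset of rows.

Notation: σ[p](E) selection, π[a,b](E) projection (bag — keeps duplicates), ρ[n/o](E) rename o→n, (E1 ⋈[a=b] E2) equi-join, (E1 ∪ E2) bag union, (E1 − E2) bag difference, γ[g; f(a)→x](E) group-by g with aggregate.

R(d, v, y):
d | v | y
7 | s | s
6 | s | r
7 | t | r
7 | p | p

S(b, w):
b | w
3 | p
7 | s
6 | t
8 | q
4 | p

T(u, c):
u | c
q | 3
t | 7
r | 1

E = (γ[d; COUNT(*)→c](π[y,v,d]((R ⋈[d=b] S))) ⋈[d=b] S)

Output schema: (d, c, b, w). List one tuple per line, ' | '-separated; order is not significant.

Per-node cardinality:
  R → 4
  S → 5
  (R ⋈[d=b] S) → 4
  π[y,v,d]((R ⋈[d=b] S)) → 4
  γ[d; COUNT(*)→c](π[y,v,d]((R ⋈[d=b] S))) → 2
  S → 5
  (γ[d; COUNT(*)→c](π[y,v,d]((R ⋈[d=b] S))) ⋈[d=b] S) → 2

== RESULT ==
d | c | b | w
6 | 1 | 6 | t
7 | 3 | 7 | s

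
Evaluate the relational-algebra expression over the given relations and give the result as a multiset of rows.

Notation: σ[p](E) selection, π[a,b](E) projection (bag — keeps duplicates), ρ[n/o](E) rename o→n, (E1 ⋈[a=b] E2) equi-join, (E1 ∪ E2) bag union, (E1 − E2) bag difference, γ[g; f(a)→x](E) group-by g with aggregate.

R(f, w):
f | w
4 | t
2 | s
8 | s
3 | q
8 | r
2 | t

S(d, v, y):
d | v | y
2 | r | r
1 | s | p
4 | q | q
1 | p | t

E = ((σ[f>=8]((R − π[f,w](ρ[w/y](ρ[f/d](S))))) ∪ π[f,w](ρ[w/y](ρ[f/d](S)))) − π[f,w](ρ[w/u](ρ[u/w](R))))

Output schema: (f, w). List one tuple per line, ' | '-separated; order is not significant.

Subexpression sizes:
  R → 6
  S → 4
  ρ[f/d](S) → 4
  ρ[w/y](ρ[f/d](S)) → 4
  π[f,w](ρ[w/y](ρ[f/d](S))) → 4
  (R − π[f,w](ρ[w/y](ρ[f/d](S)))) → 6
  σ[f>=8]((R − π[f,w](ρ[w/y](ρ[f/d](S))))) → 2
  S → 4
  ρ[f/d](S) → 4
  ρ[w/y](ρ[f/d](S)) → 4
  π[f,w](ρ[w/y](ρ[f/d](S))) → 4
  (σ[f>=8]((R − π[f,w](ρ[w/y](ρ[f/d](S))))) ∪ π[f,w](ρ[w/y](ρ[f/d](S)))) → 6
  R → 6
  ρ[u/w](R) → 6
  ρ[w/u](ρ[u/w](R)) → 6
  π[f,w](ρ[w/u](ρ[u/w](R))) → 6
  ((σ[f>=8]((R − π[f,w](ρ[w/y](ρ[f/d](S))))) ∪ π[f,w](ρ[w/y](ρ[f/d](S)))) − π[f,w](ρ[w/u](ρ[u/w](R)))) → 4

== RESULT ==
f | w
1 | p
1 | t
2 | r
4 | q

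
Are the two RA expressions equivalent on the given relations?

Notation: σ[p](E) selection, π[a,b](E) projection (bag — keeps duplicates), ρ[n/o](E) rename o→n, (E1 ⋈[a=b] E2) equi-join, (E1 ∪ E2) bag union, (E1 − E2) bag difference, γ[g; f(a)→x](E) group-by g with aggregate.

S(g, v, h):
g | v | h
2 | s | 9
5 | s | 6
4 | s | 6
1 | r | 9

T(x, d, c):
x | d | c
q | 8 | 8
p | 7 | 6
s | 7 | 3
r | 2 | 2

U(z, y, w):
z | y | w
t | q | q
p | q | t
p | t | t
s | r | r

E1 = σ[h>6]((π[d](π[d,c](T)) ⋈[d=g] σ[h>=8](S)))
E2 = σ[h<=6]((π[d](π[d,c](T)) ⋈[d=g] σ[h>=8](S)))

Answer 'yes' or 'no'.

E1 row counts bottom-up:
  T → 4
  π[d,c](T) → 4
  π[d](π[d,c](T)) → 4
  S → 4
  σ[h>=8](S) → 2
  (π[d](π[d,c](T)) ⋈[d=g] σ[h>=8](S)) → 1
  σ[h>6]((π[d](π[d,c](T)) ⋈[d=g] σ[h>=8](S))) → 1
E2 row counts bottom-up:
  T → 4
  π[d,c](T) → 4
  π[d](π[d,c](T)) → 4
  S → 4
  σ[h>=8](S) → 2
  (π[d](π[d,c](T)) ⋈[d=g] σ[h>=8](S)) → 1
  σ[h<=6]((π[d](π[d,c](T)) ⋈[d=g] σ[h>=8](S))) → 0

E1 result:
d | g | v | h
2 | 2 | s | 9
E2 result:
d | g | v | h
(0 rows)
Witness: (2, 2, 's', 9) appears 1× in E1 but 0× in E2.

no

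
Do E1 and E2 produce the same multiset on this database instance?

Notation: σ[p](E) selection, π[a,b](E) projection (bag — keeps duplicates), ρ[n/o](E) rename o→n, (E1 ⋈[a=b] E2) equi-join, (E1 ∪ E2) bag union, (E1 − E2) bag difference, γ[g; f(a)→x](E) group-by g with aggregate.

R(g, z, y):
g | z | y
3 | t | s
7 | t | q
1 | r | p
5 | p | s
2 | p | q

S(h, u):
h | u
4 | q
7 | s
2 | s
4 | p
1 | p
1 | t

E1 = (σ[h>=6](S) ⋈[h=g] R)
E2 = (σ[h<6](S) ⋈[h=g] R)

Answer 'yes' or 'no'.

E1 row counts bottom-up:
  S → 6
  σ[h>=6](S) → 1
  R → 5
  (σ[h>=6](S) ⋈[h=g] R) → 1
E2 row counts bottom-up:
  S → 6
  σ[h<6](S) → 5
  R → 5
  (σ[h<6](S) ⋈[h=g] R) → 3

E1 result:
h | u | g | z | y
7 | s | 7 | t | q
E2 result:
h | u | g | z | y
1 | p | 1 | r | p
1 | t | 1 | r | p
2 | s | 2 | p | q
Witness: (2, 's', 2, 'p', 'q') appears 0× in E1 but 1× in E2.

no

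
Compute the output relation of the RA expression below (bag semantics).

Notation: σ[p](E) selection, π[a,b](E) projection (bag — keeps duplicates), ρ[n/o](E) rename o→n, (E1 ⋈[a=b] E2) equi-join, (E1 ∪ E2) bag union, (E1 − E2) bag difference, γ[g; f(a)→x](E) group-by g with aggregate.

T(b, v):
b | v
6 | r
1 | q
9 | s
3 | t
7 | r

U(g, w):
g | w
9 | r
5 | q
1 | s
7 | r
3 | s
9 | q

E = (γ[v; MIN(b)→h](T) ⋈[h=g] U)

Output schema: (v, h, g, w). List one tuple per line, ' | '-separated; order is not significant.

Stepwise |·|:
  T → 5
  γ[v; MIN(b)→h](T) → 4
  U → 6
  (γ[v; MIN(b)→h](T) ⋈[h=g] U) → 4

== RESULT ==
v | h | g | w
q | 1 | 1 | s
s | 9 | 9 | q
s | 9 | 9 | r
t | 3 | 3 | s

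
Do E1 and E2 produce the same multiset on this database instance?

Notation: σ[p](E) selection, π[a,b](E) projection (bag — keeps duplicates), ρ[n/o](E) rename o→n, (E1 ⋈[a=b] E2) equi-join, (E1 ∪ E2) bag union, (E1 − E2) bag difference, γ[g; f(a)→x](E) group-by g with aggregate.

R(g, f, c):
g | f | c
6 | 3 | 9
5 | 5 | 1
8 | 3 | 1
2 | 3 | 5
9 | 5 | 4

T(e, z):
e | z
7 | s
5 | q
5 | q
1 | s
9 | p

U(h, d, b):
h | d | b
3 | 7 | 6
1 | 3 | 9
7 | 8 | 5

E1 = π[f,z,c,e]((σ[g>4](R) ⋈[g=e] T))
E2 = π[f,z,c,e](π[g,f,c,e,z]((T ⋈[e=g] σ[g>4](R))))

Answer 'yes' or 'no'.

E1 per-node cardinality:
  R → 5
  σ[g>4](R) → 4
  T → 5
  (σ[g>4](R) ⋈[g=e] T) → 3
  π[f,z,c,e]((σ[g>4](R) ⋈[g=e] T)) → 3
E2 per-node cardinality:
  T → 5
  R → 5
  σ[g>4](R) → 4
  (T ⋈[e=g] σ[g>4](R)) → 3
  π[g,f,c,e,z]((T ⋈[e=g] σ[g>4](R))) → 3
  π[f,z,c,e](π[g,f,c,e,z]((T ⋈[e=g] σ[g>4](R)))) → 3

E1 and E2 produce the same multiset:
f | z | c | e
5 | p | 4 | 9
5 | q | 1 | 5
5 | q | 1 | 5

yes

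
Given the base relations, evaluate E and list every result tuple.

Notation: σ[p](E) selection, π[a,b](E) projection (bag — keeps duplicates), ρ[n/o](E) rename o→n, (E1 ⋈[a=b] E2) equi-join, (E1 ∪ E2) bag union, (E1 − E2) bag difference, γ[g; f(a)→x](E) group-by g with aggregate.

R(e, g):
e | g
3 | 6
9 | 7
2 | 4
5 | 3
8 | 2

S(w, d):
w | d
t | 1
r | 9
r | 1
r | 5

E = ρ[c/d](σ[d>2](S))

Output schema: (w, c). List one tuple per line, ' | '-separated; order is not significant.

Per-node cardinality:
  S → 4
  σ[d>2](S) → 2
  ρ[c/d](σ[d>2](S)) → 2

== RESULT ==
w | c
r | 5
r | 9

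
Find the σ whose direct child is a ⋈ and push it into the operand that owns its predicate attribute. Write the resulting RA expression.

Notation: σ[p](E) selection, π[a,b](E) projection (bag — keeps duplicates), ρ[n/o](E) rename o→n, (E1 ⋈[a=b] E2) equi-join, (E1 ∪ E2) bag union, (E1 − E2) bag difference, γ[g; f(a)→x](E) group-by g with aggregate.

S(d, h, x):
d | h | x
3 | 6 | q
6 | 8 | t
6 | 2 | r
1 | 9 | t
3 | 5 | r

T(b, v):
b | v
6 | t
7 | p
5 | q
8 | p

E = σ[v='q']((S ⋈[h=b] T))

σ filters on v, owned by the right side.
E' = (S ⋈[h=b] σ[v='q'](T))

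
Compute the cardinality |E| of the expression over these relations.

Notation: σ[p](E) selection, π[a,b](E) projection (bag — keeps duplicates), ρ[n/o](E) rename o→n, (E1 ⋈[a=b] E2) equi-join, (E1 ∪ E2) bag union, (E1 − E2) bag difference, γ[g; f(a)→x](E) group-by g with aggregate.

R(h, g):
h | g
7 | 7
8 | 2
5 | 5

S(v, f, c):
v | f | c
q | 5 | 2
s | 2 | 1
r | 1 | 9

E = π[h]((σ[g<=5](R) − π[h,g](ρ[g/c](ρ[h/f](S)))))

Row counts bottom-up:
  R → 3
  σ[g<=5](R) → 2
  S → 3
  ρ[h/f](S) → 3
  ρ[g/c](ρ[h/f](S)) → 3
  π[h,g](ρ[g/c](ρ[h/f](S))) → 3
  (σ[g<=5](R) − π[h,g](ρ[g/c](ρ[h/f](S)))) → 2
  π[h]((σ[g<=5](R) − π[h,g](ρ[g/c](ρ[h/f](S))))) → 2

|E| = 2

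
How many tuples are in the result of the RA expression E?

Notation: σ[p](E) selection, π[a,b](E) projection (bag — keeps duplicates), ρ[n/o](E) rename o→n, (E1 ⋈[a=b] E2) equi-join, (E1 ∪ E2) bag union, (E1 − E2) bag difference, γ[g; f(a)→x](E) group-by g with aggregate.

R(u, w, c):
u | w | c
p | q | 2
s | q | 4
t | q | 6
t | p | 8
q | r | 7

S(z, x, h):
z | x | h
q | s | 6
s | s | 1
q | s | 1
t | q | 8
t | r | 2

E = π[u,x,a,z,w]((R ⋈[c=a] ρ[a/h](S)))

Per-node cardinality:
  R → 5
  S → 5
  ρ[a/h](S) → 5
  (R ⋈[c=a] ρ[a/h](S)) → 3
  π[u,x,a,z,w]((R ⋈[c=a] ρ[a/h](S))) → 3

|E| = 3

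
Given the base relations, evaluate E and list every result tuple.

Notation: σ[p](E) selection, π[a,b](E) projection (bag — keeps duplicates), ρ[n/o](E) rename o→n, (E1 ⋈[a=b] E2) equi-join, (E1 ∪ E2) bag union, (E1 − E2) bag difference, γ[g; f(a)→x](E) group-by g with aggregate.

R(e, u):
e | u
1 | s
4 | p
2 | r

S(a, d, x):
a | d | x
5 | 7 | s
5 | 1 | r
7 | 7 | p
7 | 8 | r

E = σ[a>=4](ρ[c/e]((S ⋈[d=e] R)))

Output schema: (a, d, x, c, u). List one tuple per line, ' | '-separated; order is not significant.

Subexpression sizes:
  S → 4
  R → 3
  (S ⋈[d=e] R) → 1
  ρ[c/e]((S ⋈[d=e] R)) → 1
  σ[a>=4](ρ[c/e]((S ⋈[d=e] R))) → 1

== RESULT ==
a | d | x | c | u
5 | 1 | r | 1 | s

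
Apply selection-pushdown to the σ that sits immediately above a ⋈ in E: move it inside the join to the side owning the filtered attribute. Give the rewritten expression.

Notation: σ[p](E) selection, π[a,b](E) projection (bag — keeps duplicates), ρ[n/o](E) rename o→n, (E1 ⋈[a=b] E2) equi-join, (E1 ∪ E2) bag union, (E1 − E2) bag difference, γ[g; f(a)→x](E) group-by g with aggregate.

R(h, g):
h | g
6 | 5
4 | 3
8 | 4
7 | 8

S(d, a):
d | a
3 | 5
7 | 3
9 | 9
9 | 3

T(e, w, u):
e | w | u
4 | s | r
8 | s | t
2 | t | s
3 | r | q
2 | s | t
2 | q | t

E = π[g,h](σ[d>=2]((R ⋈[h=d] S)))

σ filters on d, owned by the right side.
E' = π[g,h]((R ⋈[h=d] σ[d>=2](S)))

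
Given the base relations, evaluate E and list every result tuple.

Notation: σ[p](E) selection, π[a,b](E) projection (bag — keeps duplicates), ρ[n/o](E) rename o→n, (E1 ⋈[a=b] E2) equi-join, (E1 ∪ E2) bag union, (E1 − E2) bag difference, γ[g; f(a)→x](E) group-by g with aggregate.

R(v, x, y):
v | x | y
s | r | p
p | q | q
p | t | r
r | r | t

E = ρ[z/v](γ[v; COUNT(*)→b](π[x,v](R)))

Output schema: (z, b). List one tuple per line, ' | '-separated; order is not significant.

Subexpression sizes:
  R → 4
  π[x,v](R) → 4
  γ[v; COUNT(*)→b](π[x,v](R)) → 3
  ρ[z/v](γ[v; COUNT(*)→b](π[x,v](R))) → 3

== RESULT ==
z | b
p | 2
r | 1
s | 1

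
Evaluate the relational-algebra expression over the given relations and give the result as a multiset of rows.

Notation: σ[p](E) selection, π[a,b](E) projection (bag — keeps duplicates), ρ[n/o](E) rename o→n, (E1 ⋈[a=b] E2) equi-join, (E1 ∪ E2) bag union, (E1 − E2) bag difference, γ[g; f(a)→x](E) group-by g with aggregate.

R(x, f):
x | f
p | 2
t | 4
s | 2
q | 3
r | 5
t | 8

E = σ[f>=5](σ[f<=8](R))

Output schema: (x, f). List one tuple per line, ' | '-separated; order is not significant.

Row counts bottom-up:
  R → 6
  σ[f<=8](R) → 6
  σ[f>=5](σ[f<=8](R)) → 2

== RESULT ==
x | f
r | 5
t | 8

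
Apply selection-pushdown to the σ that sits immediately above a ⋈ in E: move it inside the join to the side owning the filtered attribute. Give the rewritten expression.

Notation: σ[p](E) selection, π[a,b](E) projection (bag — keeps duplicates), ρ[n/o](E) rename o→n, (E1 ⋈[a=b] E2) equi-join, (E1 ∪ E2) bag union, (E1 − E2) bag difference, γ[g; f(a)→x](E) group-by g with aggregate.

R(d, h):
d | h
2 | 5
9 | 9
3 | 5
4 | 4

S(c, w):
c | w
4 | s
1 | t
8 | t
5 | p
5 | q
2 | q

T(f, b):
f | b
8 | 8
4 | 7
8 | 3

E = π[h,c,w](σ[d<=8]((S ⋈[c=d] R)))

σ filters on d, owned by the right side.
E' = π[h,c,w]((S ⋈[c=d] σ[d<=8](R)))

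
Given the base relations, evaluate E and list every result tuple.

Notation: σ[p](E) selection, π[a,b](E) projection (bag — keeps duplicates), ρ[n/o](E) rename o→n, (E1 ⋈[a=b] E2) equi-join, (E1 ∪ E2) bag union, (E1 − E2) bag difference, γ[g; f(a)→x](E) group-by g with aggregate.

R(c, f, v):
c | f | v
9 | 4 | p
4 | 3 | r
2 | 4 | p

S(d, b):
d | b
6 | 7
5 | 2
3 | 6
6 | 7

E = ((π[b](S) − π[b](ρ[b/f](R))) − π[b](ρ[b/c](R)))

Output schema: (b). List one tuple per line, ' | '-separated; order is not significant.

Stepwise |·|:
  S → 4
  π[b](S) → 4
  R → 3
  ρ[b/f](R) → 3
  π[b](ρ[b/f](R)) → 3
  (π[b](S) − π[b](ρ[b/f](R))) → 4
  R → 3
  ρ[b/c](R) → 3
  π[b](ρ[b/c](R)) → 3
  ((π[b](S) − π[b](ρ[b/f](R))) − π[b](ρ[b/c](R))) → 3

== RESULT ==
b
6
7
7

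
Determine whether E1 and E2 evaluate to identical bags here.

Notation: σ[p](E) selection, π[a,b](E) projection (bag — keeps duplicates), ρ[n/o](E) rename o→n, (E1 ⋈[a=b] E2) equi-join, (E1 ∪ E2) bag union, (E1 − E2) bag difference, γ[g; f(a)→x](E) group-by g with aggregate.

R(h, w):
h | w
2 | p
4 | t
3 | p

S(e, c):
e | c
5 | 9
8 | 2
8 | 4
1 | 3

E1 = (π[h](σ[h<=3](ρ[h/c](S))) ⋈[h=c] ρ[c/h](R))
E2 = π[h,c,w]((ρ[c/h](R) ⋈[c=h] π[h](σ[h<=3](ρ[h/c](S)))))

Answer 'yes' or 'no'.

E1 subexpression sizes:
  S → 4
  ρ[h/c](S) → 4
  σ[h<=3](ρ[h/c](S)) → 2
  π[h](σ[h<=3](ρ[h/c](S))) → 2
  R → 3
  ρ[c/h](R) → 3
  (π[h](σ[h<=3](ρ[h/c](S))) ⋈[h=c] ρ[c/h](R)) → 2
E2 subexpression sizes:
  R → 3
  ρ[c/h](R) → 3
  S → 4
  ρ[h/c](S) → 4
  σ[h<=3](ρ[h/c](S)) → 2
  π[h](σ[h<=3](ρ[h/c](S))) → 2
  (ρ[c/h](R) ⋈[c=h] π[h](σ[h<=3](ρ[h/c](S)))) → 2
  π[h,c,w]((ρ[c/h](R) ⋈[c=h] π[h](σ[h<=3](ρ[h/c](S))))) → 2

E1 and E2 produce the same multiset:
h | c | w
2 | 2 | p
3 | 3 | p

yes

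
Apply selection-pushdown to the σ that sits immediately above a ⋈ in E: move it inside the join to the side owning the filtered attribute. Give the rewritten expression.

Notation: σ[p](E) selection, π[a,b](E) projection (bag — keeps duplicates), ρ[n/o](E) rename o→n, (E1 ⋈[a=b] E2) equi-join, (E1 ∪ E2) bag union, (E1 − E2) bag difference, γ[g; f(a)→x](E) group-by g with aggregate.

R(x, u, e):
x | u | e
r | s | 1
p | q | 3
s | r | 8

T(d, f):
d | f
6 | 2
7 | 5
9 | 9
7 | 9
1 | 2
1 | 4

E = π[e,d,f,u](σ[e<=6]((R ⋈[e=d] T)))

σ filters on e, owned by the left side.
E' = π[e,d,f,u]((σ[e<=6](R) ⋈[e=d] T))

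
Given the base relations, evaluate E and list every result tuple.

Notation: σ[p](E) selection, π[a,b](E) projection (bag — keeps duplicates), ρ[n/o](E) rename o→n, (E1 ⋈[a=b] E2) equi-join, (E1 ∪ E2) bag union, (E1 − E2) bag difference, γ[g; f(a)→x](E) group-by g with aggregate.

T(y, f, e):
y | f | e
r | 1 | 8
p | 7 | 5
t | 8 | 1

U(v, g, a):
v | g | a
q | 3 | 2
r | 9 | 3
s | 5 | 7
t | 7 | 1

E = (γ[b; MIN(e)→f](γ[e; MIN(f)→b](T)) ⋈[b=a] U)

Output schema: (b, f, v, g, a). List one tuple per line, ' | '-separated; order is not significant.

Per-node cardinality:
  T → 3
  γ[e; MIN(f)→b](T) → 3
  γ[b; MIN(e)→f](γ[e; MIN(f)→b](T)) → 3
  U → 4
  (γ[b; MIN(e)→f](γ[e; MIN(f)→b](T)) ⋈[b=a] U) → 2

== RESULT ==
b | f | v | g | a
1 | 8 | t | 7 | 1
7 | 5 | s | 5 | 7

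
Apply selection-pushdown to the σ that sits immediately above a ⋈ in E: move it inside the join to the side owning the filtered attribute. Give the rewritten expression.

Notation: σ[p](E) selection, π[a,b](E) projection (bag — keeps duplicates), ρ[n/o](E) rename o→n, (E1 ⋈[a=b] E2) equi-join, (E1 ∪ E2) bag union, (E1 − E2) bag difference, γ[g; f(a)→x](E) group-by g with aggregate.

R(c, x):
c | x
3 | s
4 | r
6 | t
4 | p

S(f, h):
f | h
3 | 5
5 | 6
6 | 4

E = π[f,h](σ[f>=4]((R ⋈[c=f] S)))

σ filters on f, owned by the right side.
E' = π[f,h]((R ⋈[c=f] σ[f>=4](S)))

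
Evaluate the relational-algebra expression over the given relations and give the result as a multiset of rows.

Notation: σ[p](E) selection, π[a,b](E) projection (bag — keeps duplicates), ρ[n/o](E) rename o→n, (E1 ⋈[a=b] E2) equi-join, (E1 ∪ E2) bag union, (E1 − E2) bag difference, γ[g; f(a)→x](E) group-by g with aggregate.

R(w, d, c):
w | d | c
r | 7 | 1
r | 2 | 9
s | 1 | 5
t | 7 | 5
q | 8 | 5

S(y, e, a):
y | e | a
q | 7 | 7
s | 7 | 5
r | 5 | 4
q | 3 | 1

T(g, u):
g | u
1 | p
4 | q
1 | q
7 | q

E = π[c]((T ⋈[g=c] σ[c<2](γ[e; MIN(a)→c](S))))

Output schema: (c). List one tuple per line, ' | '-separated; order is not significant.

Subexpression sizes:
  T → 4
  S → 4
  γ[e; MIN(a)→c](S) → 3
  σ[c<2](γ[e; MIN(a)→c](S)) → 1
  (T ⋈[g=c] σ[c<2](γ[e; MIN(a)→c](S))) → 2
  π[c]((T ⋈[g=c] σ[c<2](γ[e; MIN(a)→c](S)))) → 2

== RESULT ==
c
1
1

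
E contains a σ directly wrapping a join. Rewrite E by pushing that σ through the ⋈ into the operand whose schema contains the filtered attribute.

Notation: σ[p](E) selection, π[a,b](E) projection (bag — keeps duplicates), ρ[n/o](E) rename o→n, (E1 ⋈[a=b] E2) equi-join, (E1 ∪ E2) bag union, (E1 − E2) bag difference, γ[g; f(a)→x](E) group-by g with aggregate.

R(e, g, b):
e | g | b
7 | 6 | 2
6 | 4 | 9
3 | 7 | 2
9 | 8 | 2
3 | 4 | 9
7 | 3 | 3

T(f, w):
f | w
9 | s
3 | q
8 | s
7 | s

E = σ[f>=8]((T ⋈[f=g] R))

σ filters on f, owned by the left side.
E' = (σ[f>=8](T) ⋈[f=g] R)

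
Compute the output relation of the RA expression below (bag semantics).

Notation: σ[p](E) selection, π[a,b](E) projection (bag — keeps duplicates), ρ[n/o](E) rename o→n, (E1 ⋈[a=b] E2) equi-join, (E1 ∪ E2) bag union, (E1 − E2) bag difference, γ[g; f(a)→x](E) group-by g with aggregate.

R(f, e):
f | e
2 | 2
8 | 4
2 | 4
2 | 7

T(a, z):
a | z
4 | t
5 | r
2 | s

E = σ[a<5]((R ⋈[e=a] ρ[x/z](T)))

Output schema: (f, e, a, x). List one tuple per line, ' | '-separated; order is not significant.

Row counts bottom-up:
  R → 4
  T → 3
  ρ[x/z](T) → 3
  (R ⋈[e=a] ρ[x/z](T)) → 3
  σ[a<5]((R ⋈[e=a] ρ[x/z](T))) → 3

== RESULT ==
f | e | a | x
2 | 2 | 2 | s
2 | 4 | 4 | t
8 | 4 | 4 | t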